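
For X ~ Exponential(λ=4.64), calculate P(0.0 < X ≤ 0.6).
0.938209

We have X ~ Exponential(λ=4.64).

To find P(0.0 < X ≤ 0.6), we use:
P(0.0 < X ≤ 0.6) = P(X ≤ 0.6) - P(X ≤ 0.0)
                 = F(0.6) - F(0.0)
                 = 0.938209 - 0.000000
                 = 0.938209

So there's approximately a 93.8% chance that X falls in this range.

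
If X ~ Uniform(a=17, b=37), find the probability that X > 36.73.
0.013500

We have X ~ Uniform(a=17, b=37).

P(X > 36.73) = 1 - P(X ≤ 36.73)
                = 1 - F(36.73)
                = 1 - 0.986500
                = 0.013500

So there's approximately a 1.4% chance that X exceeds 36.73.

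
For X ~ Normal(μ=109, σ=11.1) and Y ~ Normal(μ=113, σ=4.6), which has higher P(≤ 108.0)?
X has higher probability (P(X ≤ 108.0) = 0.4641 > P(Y ≤ 108.0) = 0.1385)

Compute P(≤ 108.0) for each distribution:

X ~ Normal(μ=109, σ=11.1):
P(X ≤ 108.0) = 0.4641

Y ~ Normal(μ=113, σ=4.6):
P(Y ≤ 108.0) = 0.1385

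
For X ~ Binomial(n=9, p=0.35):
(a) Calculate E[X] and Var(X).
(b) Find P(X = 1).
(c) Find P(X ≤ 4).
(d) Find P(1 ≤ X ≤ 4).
(a) E[X] = 3.1500, Var(X) = 2.0475
(b) P(X = 1) = 0.100373
(c) P(X ≤ 4) = 0.828281
(d) P(1 ≤ X ≤ 4) = 0.807569

We have X ~ Binomial(n=9, p=0.35).

(a) Moments:
E[X] = 3.1500
Var(X) = 2.0475
σ = √Var(X) = 1.4309

(b) Point probability using PMF:
P(X = 1) = 0.100373

(c) Cumulative probability using CDF:
P(X ≤ 4) = F(4) = 0.828281

(d) Range probability:
P(1 ≤ X ≤ 4) = P(X ≤ 4) - P(X ≤ 0)
                   = F(4) - F(0)
                   = 0.828281 - 0.020712
                   = 0.807569

This means approximately 80.8% of outcomes fall in the interval [1, 4].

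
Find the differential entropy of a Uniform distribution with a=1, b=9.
2.0794 nats

We have X ~ Uniform(a=1, b=9).

The differential entropy measures the uncertainty or information content of the distribution.

For a Uniform distribution with a=1, b=9:
h(X) = 2.0794 nats

(In bits, this would be 3.0000 bits.)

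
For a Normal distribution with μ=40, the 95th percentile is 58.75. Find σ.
σ = 11.3992

For X ~ Normal(μ, σ), the p-th percentile satisfies x = μ + z_p × σ,
where z_p = Φ⁻¹(p) is the standard normal quantile.

Step 1: z_{0.95} = Φ⁻¹(0.95) = 1.6449

Step 2: Solve for σ:
58.75 = 40 + 1.6449 × σ
σ = (58.75 - 40) / 1.6449
σ = 18.75 / 1.6449
σ = 11.3992

Verification: μ + z × σ = 40 + 1.6449 × 11.3992 = 58.75 ✓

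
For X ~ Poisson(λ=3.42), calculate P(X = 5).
0.127545

We have X ~ Poisson(λ=3.42).

For a Poisson distribution, the PMF gives us the probability of each outcome.

Using the PMF formula:
P(X = 5) = 0.127545

Rounded to 4 decimal places: 0.1275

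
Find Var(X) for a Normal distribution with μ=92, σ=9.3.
86.4900

We have X ~ Normal(μ=92, σ=9.3).

For a Normal distribution with μ=92, σ=9.3:
Var(X) = 86.4900

The variance measures the spread of the distribution around the mean.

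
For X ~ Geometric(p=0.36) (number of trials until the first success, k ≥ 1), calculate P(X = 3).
0.147456

We have X ~ Geometric(p=0.36) (number of trials until the first success, k ≥ 1).

For a Geometric distribution, the PMF gives us the probability of each outcome.

Using the PMF formula:
P(X = 3) = 0.147456

Rounded to 4 decimal places: 0.1475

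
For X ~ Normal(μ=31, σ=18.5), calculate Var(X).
342.2500

We have X ~ Normal(μ=31, σ=18.5).

For a Normal distribution with μ=31, σ=18.5:
Var(X) = 342.2500

The variance measures the spread of the distribution around the mean.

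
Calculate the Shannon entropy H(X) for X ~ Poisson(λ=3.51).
2.0167 nats

We have X ~ Poisson(λ=3.51).

The Shannon entropy measures the uncertainty or information content of the distribution.

For a Poisson distribution with λ=3.51:
H(X) = 2.0167 nats

(In bits, this would be 2.9095 bits.)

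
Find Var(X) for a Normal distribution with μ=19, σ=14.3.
204.4900

We have X ~ Normal(μ=19, σ=14.3).

For a Normal distribution with μ=19, σ=14.3:
Var(X) = 204.4900

The variance measures the spread of the distribution around the mean.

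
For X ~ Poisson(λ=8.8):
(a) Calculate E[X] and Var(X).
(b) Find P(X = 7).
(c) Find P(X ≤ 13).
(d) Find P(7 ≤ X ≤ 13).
(a) E[X] = 8.8000, Var(X) = 8.8000
(b) P(X = 7) = 0.122224
(c) P(X ≤ 13) = 0.935779
(d) P(7 ≤ X ≤ 13) = 0.710169

We have X ~ Poisson(λ=8.8).

(a) Moments:
E[X] = 8.8000
Var(X) = 8.8000
σ = √Var(X) = 2.9665

(b) Point probability using PMF:
P(X = 7) = 0.122224

(c) Cumulative probability using CDF:
P(X ≤ 13) = F(13) = 0.935779

(d) Range probability:
P(7 ≤ X ≤ 13) = P(X ≤ 13) - P(X ≤ 6)
                   = F(13) - F(6)
                   = 0.935779 - 0.225610
                   = 0.710169

This means approximately 71.0% of outcomes fall in the interval [7, 13].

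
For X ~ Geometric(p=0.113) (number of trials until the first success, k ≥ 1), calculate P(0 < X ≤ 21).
0.919389

We have X ~ Geometric(p=0.113) (number of trials until the first success, k ≥ 1).

To find P(0 < X ≤ 21), we use:
P(0 < X ≤ 21) = P(X ≤ 21) - P(X ≤ 0)
                 = F(21) - F(0)
                 = 0.919389 - 0.000000
                 = 0.919389

So there's approximately a 91.9% chance that X falls in this range.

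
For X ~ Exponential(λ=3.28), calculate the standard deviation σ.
0.3049

We have X ~ Exponential(λ=3.28).

For an Exponential distribution with λ=3.28:
σ = √Var(X) = 0.3049

The standard deviation is the square root of the variance.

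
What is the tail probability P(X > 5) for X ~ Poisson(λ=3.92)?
0.202494

We have X ~ Poisson(λ=3.92).

P(X > 5) = 1 - P(X ≤ 5)
                = 1 - F(5)
                = 1 - 0.797506
                = 0.202494

So there's approximately a 20.2% chance that X exceeds 5.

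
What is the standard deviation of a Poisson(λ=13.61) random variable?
3.6892

We have X ~ Poisson(λ=13.61).

For a Poisson distribution with λ=13.61:
σ = √Var(X) = 3.6892

The standard deviation is the square root of the variance.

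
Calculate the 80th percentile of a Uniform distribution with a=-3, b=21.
16.2000

We have X ~ Uniform(a=-3, b=21).

We want to find x such that P(X ≤ x) = 0.8.

This is the 80th percentile, which means 80% of values fall below this point.

Using the inverse CDF (quantile function):
x = F⁻¹(0.8) = 16.2000

Verification: P(X ≤ 16.2000) = 0.8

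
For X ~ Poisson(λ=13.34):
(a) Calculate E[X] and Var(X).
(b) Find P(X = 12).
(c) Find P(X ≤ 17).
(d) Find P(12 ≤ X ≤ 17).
(a) E[X] = 13.3400, Var(X) = 13.3400
(b) P(X = 12) = 0.106671
(c) P(X ≤ 17) = 0.870801
(d) P(12 ≤ X ≤ 17) = 0.551212

We have X ~ Poisson(λ=13.34).

(a) Moments:
E[X] = 13.3400
Var(X) = 13.3400
σ = √Var(X) = 3.6524

(b) Point probability using PMF:
P(X = 12) = 0.106671

(c) Cumulative probability using CDF:
P(X ≤ 17) = F(17) = 0.870801

(d) Range probability:
P(12 ≤ X ≤ 17) = P(X ≤ 17) - P(X ≤ 11)
                   = F(17) - F(11)
                   = 0.870801 - 0.319589
                   = 0.551212

This means approximately 55.1% of outcomes fall in the interval [12, 17].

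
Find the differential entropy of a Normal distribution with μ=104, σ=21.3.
4.4776 nats

We have X ~ Normal(μ=104, σ=21.3).

The differential entropy measures the uncertainty or information content of the distribution.

For a Normal distribution with μ=104, σ=21.3:
h(X) = 4.4776 nats

(In bits, this would be 6.4599 bits.)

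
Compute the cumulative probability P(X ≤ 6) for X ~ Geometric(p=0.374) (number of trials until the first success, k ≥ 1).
0.939821

We have X ~ Geometric(p=0.374) (number of trials until the first success, k ≥ 1).

The CDF gives us P(X ≤ k).

Using the CDF:
P(X ≤ 6) = 0.939821

This means there's approximately a 94.0% chance that X is at most 6.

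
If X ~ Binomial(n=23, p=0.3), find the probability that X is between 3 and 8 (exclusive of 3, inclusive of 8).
0.717011

We have X ~ Binomial(n=23, p=0.3).

To find P(3 < X ≤ 8), we use:
P(3 < X ≤ 8) = P(X ≤ 8) - P(X ≤ 3)
                 = F(8) - F(3)
                 = 0.770855 - 0.053844
                 = 0.717011

So there's approximately a 71.7% chance that X falls in this range.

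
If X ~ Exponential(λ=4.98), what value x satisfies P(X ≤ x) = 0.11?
0.0234

We have X ~ Exponential(λ=4.98).

We want to find x such that P(X ≤ x) = 0.11.

This is the 11th percentile, which means 11% of values fall below this point.

Using the inverse CDF (quantile function):
x = F⁻¹(0.11) = 0.0234

Verification: P(X ≤ 0.0234) = 0.11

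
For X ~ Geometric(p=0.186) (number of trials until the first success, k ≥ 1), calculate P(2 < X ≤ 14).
0.606525

We have X ~ Geometric(p=0.186) (number of trials until the first success, k ≥ 1).

To find P(2 < X ≤ 14), we use:
P(2 < X ≤ 14) = P(X ≤ 14) - P(X ≤ 2)
                 = F(14) - F(2)
                 = 0.943929 - 0.337404
                 = 0.606525

So there's approximately a 60.7% chance that X falls in this range.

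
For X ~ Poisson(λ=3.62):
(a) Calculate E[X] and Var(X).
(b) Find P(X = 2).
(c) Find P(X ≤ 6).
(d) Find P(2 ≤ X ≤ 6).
(a) E[X] = 3.6200, Var(X) = 3.6200
(b) P(X = 2) = 0.175485
(c) P(X ≤ 6) = 0.925063
(d) P(2 ≤ X ≤ 6) = 0.801327

We have X ~ Poisson(λ=3.62).

(a) Moments:
E[X] = 3.6200
Var(X) = 3.6200
σ = √Var(X) = 1.9026

(b) Point probability using PMF:
P(X = 2) = 0.175485

(c) Cumulative probability using CDF:
P(X ≤ 6) = F(6) = 0.925063

(d) Range probability:
P(2 ≤ X ≤ 6) = P(X ≤ 6) - P(X ≤ 1)
                   = F(6) - F(1)
                   = 0.925063 - 0.123736
                   = 0.801327

This means approximately 80.1% of outcomes fall in the interval [2, 6].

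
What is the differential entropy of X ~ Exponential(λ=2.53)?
0.0718 nats

We have X ~ Exponential(λ=2.53).

The differential entropy measures the uncertainty or information content of the distribution.

For an Exponential distribution with λ=2.53:
h(X) = 0.0718 nats

(In bits, this would be 0.1036 bits.)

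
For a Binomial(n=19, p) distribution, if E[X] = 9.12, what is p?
p = 0.48

For a Binomial(n, p) distribution:
E[X] = n × p

Given n = 19 and E[X] = 9.12:
9.12 = 19 × p
p = 9.12 / 19 = 0.48

Verification: Binomial(19, 0.48) has E[X] = 9.12 ✓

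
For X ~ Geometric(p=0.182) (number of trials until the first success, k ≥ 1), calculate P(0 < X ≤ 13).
0.926584

We have X ~ Geometric(p=0.182) (number of trials until the first success, k ≥ 1).

To find P(0 < X ≤ 13), we use:
P(0 < X ≤ 13) = P(X ≤ 13) - P(X ≤ 0)
                 = F(13) - F(0)
                 = 0.926584 - 0.000000
                 = 0.926584

So there's approximately a 92.7% chance that X falls in this range.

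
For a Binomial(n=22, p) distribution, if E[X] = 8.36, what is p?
p = 0.38

For a Binomial(n, p) distribution:
E[X] = n × p

Given n = 22 and E[X] = 8.36:
8.36 = 22 × p
p = 8.36 / 22 = 0.38

Verification: Binomial(22, 0.38) has E[X] = 8.36 ✓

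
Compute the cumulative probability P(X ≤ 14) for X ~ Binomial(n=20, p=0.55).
0.944666

We have X ~ Binomial(n=20, p=0.55).

The CDF gives us P(X ≤ k).

Using the CDF:
P(X ≤ 14) = 0.944666

This means there's approximately a 94.5% chance that X is at most 14.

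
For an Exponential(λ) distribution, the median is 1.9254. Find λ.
λ = 0.3600

For X ~ Exponential(λ), the CDF is F(x) = 1 - e^(-λx).
The median m satisfies F(m) = 0.5:
1 - e^(-λm) = 0.5
e^(-λm) = 0.5
λm = ln(2)
m = ln(2) / λ

Given m = 1.9254:
λ = ln(2) / 1.9254 = 0.693147 / 1.9254 = 0.3600

Verification: ln(2) / 0.3600 = 1.9254 ✓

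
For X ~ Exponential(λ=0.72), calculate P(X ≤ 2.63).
0.849471

We have X ~ Exponential(λ=0.72).

The CDF gives us P(X ≤ k).

Using the CDF:
P(X ≤ 2.63) = 0.849471

This means there's approximately a 84.9% chance that X is at most 2.63.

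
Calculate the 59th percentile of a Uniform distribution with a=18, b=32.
26.2600

We have X ~ Uniform(a=18, b=32).

We want to find x such that P(X ≤ x) = 0.59.

This is the 59th percentile, which means 59% of values fall below this point.

Using the inverse CDF (quantile function):
x = F⁻¹(0.59) = 26.2600

Verification: P(X ≤ 26.2600) = 0.59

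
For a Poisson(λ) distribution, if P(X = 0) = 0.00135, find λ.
λ = 6.6077

For a Poisson(λ) distribution, the PMF at 0 is:
P(X = 0) = λ^0 e^(-λ) / 0! = e^(-λ)

Given P(X = 0) = 0.00135:
e^(-λ) = 0.00135
-λ = ln(0.00135)
λ = -ln(0.00135) = 6.6077

Verification: e^(-6.6077) = 0.00135 ✓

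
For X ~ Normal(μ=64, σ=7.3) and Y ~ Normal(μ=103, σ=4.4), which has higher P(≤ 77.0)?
X has higher probability (P(X ≤ 77.0) = 0.9625 > P(Y ≤ 77.0) = 0.0000)

Compute P(≤ 77.0) for each distribution:

X ~ Normal(μ=64, σ=7.3):
P(X ≤ 77.0) = 0.9625

Y ~ Normal(μ=103, σ=4.4):
P(Y ≤ 77.0) = 0.0000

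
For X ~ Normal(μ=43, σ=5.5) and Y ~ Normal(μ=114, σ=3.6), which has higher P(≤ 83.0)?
X has higher probability (P(X ≤ 83.0) = 1.0000 > P(Y ≤ 83.0) = 0.0000)

Compute P(≤ 83.0) for each distribution:

X ~ Normal(μ=43, σ=5.5):
P(X ≤ 83.0) = 1.0000

Y ~ Normal(μ=114, σ=3.6):
P(Y ≤ 83.0) = 0.0000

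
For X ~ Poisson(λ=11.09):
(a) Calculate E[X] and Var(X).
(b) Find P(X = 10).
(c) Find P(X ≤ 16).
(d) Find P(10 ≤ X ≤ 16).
(a) E[X] = 11.0900, Var(X) = 11.0900
(b) P(X = 10) = 0.118366
(c) P(X ≤ 16) = 0.940707
(d) P(10 ≤ X ≤ 16) = 0.609883

We have X ~ Poisson(λ=11.09).

(a) Moments:
E[X] = 11.0900
Var(X) = 11.0900
σ = √Var(X) = 3.3302

(b) Point probability using PMF:
P(X = 10) = 0.118366

(c) Cumulative probability using CDF:
P(X ≤ 16) = F(16) = 0.940707

(d) Range probability:
P(10 ≤ X ≤ 16) = P(X ≤ 16) - P(X ≤ 9)
                   = F(16) - F(9)
                   = 0.940707 - 0.330824
                   = 0.609883

This means approximately 61.0% of outcomes fall in the interval [10, 16].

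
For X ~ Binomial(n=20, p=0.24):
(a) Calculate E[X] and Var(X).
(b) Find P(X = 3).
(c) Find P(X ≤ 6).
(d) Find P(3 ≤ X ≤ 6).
(a) E[X] = 4.8000, Var(X) = 3.6480
(b) P(X = 3) = 0.148378
(c) P(X ≤ 6) = 0.816169
(d) P(3 ≤ X ≤ 6) = 0.707622

We have X ~ Binomial(n=20, p=0.24).

(a) Moments:
E[X] = 4.8000
Var(X) = 3.6480
σ = √Var(X) = 1.9100

(b) Point probability using PMF:
P(X = 3) = 0.148378

(c) Cumulative probability using CDF:
P(X ≤ 6) = F(6) = 0.816169

(d) Range probability:
P(3 ≤ X ≤ 6) = P(X ≤ 6) - P(X ≤ 2)
                   = F(6) - F(2)
                   = 0.816169 - 0.108547
                   = 0.707622

This means approximately 70.8% of outcomes fall in the interval [3, 6].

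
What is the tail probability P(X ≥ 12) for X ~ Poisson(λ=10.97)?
0.417152

We have X ~ Poisson(λ=10.97).

For discrete distributions, P(X ≥ 12) = 1 - P(X ≤ 11).

P(X ≤ 11) = 0.582848
P(X ≥ 12) = 1 - 0.582848 = 0.417152

So there's approximately a 41.7% chance that X is at least 12.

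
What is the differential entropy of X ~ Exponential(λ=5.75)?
-0.7492 nats

We have X ~ Exponential(λ=5.75).

The differential entropy measures the uncertainty or information content of the distribution.

For an Exponential distribution with λ=5.75:
h(X) = -0.7492 nats

(In bits, this would be -1.0809 bits.)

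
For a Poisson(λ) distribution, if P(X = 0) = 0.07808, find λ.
λ = 2.5500

For a Poisson(λ) distribution, the PMF at 0 is:
P(X = 0) = λ^0 e^(-λ) / 0! = e^(-λ)

Given P(X = 0) = 0.07808:
e^(-λ) = 0.07808
-λ = ln(0.07808)
λ = -ln(0.07808) = 2.5500

Verification: e^(-2.5500) = 0.07808 ✓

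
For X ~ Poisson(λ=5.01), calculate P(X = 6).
0.146514

We have X ~ Poisson(λ=5.01).

For a Poisson distribution, the PMF gives us the probability of each outcome.

Using the PMF formula:
P(X = 6) = 0.146514

Rounded to 4 decimal places: 0.1465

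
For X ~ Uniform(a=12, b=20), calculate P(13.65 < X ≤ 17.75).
0.512500

We have X ~ Uniform(a=12, b=20).

To find P(13.65 < X ≤ 17.75), we use:
P(13.65 < X ≤ 17.75) = P(X ≤ 17.75) - P(X ≤ 13.65)
                 = F(17.75) - F(13.65)
                 = 0.718750 - 0.206250
                 = 0.512500

So there's approximately a 51.2% chance that X falls in this range.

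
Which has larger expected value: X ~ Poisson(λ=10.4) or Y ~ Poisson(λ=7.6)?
X has larger mean (10.4000 > 7.6000)

Compute the expected value for each distribution:

X ~ Poisson(λ=10.4):
E[X] = 10.4000

Y ~ Poisson(λ=7.6):
E[Y] = 7.6000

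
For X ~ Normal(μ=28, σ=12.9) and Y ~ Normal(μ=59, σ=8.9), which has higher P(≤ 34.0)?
X has higher probability (P(X ≤ 34.0) = 0.6791 > P(Y ≤ 34.0) = 0.0025)

Compute P(≤ 34.0) for each distribution:

X ~ Normal(μ=28, σ=12.9):
P(X ≤ 34.0) = 0.6791

Y ~ Normal(μ=59, σ=8.9):
P(Y ≤ 34.0) = 0.0025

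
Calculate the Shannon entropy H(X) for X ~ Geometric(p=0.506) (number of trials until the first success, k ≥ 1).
1.3697 nats

We have X ~ Geometric(p=0.506) (number of trials until the first success, k ≥ 1).

The Shannon entropy measures the uncertainty or information content of the distribution.

For a Geometric distribution with p=0.506 (number of trials until the first success, k ≥ 1):
H(X) = 1.3697 nats

(In bits, this would be 1.9761 bits.)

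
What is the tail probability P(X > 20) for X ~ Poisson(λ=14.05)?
0.049354

We have X ~ Poisson(λ=14.05).

P(X > 20) = 1 - P(X ≤ 20)
                = 1 - F(20)
                = 1 - 0.950646
                = 0.049354

So there's approximately a 4.9% chance that X exceeds 20.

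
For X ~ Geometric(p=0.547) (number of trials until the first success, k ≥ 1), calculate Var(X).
1.5140

We have X ~ Geometric(p=0.547) (number of trials until the first success, k ≥ 1).

For a Geometric distribution with p=0.547 (number of trials until the first success, k ≥ 1):
Var(X) = 1.5140

The variance measures the spread of the distribution around the mean.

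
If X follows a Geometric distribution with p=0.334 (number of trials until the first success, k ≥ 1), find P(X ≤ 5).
0.868970

We have X ~ Geometric(p=0.334) (number of trials until the first success, k ≥ 1).

The CDF gives us P(X ≤ k).

Using the CDF:
P(X ≤ 5) = 0.868970

This means there's approximately a 86.9% chance that X is at most 5.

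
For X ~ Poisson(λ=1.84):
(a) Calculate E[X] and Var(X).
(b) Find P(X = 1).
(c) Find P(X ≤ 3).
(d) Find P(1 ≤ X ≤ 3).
(a) E[X] = 1.8400, Var(X) = 1.8400
(b) P(X = 1) = 0.292224
(c) P(X ≤ 3) = 0.884780
(d) P(1 ≤ X ≤ 3) = 0.725963

We have X ~ Poisson(λ=1.84).

(a) Moments:
E[X] = 1.8400
Var(X) = 1.8400
σ = √Var(X) = 1.3565

(b) Point probability using PMF:
P(X = 1) = 0.292224

(c) Cumulative probability using CDF:
P(X ≤ 3) = F(3) = 0.884780

(d) Range probability:
P(1 ≤ X ≤ 3) = P(X ≤ 3) - P(X ≤ 0)
                   = F(3) - F(0)
                   = 0.884780 - 0.158817
                   = 0.725963

This means approximately 72.6% of outcomes fall in the interval [1, 3].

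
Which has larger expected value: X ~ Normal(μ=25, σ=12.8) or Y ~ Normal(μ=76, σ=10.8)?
Y has larger mean (76.0000 > 25.0000)

Compute the expected value for each distribution:

X ~ Normal(μ=25, σ=12.8):
E[X] = 25.0000

Y ~ Normal(μ=76, σ=10.8):
E[Y] = 76.0000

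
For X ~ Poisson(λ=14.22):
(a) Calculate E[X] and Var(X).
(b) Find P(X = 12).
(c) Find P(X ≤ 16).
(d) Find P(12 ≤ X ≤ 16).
(a) E[X] = 14.2200, Var(X) = 14.2200
(b) P(X = 12) = 0.095234
(c) P(X ≤ 16) = 0.736585
(d) P(12 ≤ X ≤ 16) = 0.494666

We have X ~ Poisson(λ=14.22).

(a) Moments:
E[X] = 14.2200
Var(X) = 14.2200
σ = √Var(X) = 3.7709

(b) Point probability using PMF:
P(X = 12) = 0.095234

(c) Cumulative probability using CDF:
P(X ≤ 16) = F(16) = 0.736585

(d) Range probability:
P(12 ≤ X ≤ 16) = P(X ≤ 16) - P(X ≤ 11)
                   = F(16) - F(11)
                   = 0.736585 - 0.241920
                   = 0.494666

This means approximately 49.5% of outcomes fall in the interval [12, 16].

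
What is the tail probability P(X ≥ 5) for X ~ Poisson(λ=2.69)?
0.135608

We have X ~ Poisson(λ=2.69).

For discrete distributions, P(X ≥ 5) = 1 - P(X ≤ 4).

P(X ≤ 4) = 0.864392
P(X ≥ 5) = 1 - 0.864392 = 0.135608

So there's approximately a 13.6% chance that X is at least 5.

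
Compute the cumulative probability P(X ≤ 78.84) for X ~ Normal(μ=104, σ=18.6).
0.088078

We have X ~ Normal(μ=104, σ=18.6).

The CDF gives us P(X ≤ k).

Using the CDF:
P(X ≤ 78.84) = 0.088078

This means there's approximately a 8.8% chance that X is at most 78.84.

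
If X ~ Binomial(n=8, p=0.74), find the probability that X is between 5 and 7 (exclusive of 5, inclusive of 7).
0.563557

We have X ~ Binomial(n=8, p=0.74).

To find P(5 < X ≤ 7), we use:
P(5 < X ≤ 7) = P(X ≤ 7) - P(X ≤ 5)
                 = F(7) - F(5)
                 = 0.910081 - 0.346524
                 = 0.563557

So there's approximately a 56.4% chance that X falls in this range.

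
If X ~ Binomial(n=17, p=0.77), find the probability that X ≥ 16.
0.071466

We have X ~ Binomial(n=17, p=0.77).

For discrete distributions, P(X ≥ 16) = 1 - P(X ≤ 15).

P(X ≤ 15) = 0.928534
P(X ≥ 16) = 1 - 0.928534 = 0.071466

So there's approximately a 7.1% chance that X is at least 16.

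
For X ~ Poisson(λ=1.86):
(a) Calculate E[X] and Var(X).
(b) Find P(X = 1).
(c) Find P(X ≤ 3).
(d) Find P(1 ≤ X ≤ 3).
(a) E[X] = 1.8600, Var(X) = 1.8600
(b) P(X = 1) = 0.289551
(c) P(X ≤ 3) = 0.881461
(d) P(1 ≤ X ≤ 3) = 0.725789

We have X ~ Poisson(λ=1.86).

(a) Moments:
E[X] = 1.8600
Var(X) = 1.8600
σ = √Var(X) = 1.3638

(b) Point probability using PMF:
P(X = 1) = 0.289551

(c) Cumulative probability using CDF:
P(X ≤ 3) = F(3) = 0.881461

(d) Range probability:
P(1 ≤ X ≤ 3) = P(X ≤ 3) - P(X ≤ 0)
                   = F(3) - F(0)
                   = 0.881461 - 0.155673
                   = 0.725789

This means approximately 72.6% of outcomes fall in the interval [1, 3].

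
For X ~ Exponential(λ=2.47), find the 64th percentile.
0.4136

We have X ~ Exponential(λ=2.47).

We want to find x such that P(X ≤ x) = 0.64.

This is the 64th percentile, which means 64% of values fall below this point.

Using the inverse CDF (quantile function):
x = F⁻¹(0.64) = 0.4136

Verification: P(X ≤ 0.4136) = 0.64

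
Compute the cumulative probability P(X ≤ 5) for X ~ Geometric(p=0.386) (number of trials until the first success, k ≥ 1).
0.912735

We have X ~ Geometric(p=0.386) (number of trials until the first success, k ≥ 1).

The CDF gives us P(X ≤ k).

Using the CDF:
P(X ≤ 5) = 0.912735

This means there's approximately a 91.3% chance that X is at most 5.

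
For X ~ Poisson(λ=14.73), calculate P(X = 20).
0.038087

We have X ~ Poisson(λ=14.73).

For a Poisson distribution, the PMF gives us the probability of each outcome.

Using the PMF formula:
P(X = 20) = 0.038087

Rounded to 4 decimal places: 0.0381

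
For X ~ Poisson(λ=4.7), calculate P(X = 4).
0.184925

We have X ~ Poisson(λ=4.7).

For a Poisson distribution, the PMF gives us the probability of each outcome.

Using the PMF formula:
P(X = 4) = 0.184925

Rounded to 4 decimal places: 0.1849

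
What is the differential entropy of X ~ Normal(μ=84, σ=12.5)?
3.9447 nats

We have X ~ Normal(μ=84, σ=12.5).

The differential entropy measures the uncertainty or information content of the distribution.

For a Normal distribution with μ=84, σ=12.5:
h(X) = 3.9447 nats

(In bits, this would be 5.6910 bits.)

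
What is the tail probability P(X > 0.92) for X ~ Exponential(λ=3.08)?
0.058801

We have X ~ Exponential(λ=3.08).

P(X > 0.92) = 1 - P(X ≤ 0.92)
                = 1 - F(0.92)
                = 1 - 0.941199
                = 0.058801

So there's approximately a 5.9% chance that X exceeds 0.92.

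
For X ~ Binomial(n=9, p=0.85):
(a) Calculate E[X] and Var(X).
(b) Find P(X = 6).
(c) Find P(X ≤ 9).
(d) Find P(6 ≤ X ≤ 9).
(a) E[X] = 7.6500, Var(X) = 1.1475
(b) P(X = 6) = 0.106922
(c) P(X ≤ 9) = 1.000000
(d) P(6 ≤ X ≤ 9) = 0.966068

We have X ~ Binomial(n=9, p=0.85).

(a) Moments:
E[X] = 7.6500
Var(X) = 1.1475
σ = √Var(X) = 1.0712

(b) Point probability using PMF:
P(X = 6) = 0.106922

(c) Cumulative probability using CDF:
P(X ≤ 9) = F(9) = 1.000000

(d) Range probability:
P(6 ≤ X ≤ 9) = P(X ≤ 9) - P(X ≤ 5)
                   = F(9) - F(5)
                   = 1.000000 - 0.033932
                   = 0.966068

This means approximately 96.6% of outcomes fall in the interval [6, 9].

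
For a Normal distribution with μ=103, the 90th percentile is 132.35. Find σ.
σ = 22.9019

For X ~ Normal(μ, σ), the p-th percentile satisfies x = μ + z_p × σ,
where z_p = Φ⁻¹(p) is the standard normal quantile.

Step 1: z_{0.9} = Φ⁻¹(0.9) = 1.2816

Step 2: Solve for σ:
132.35 = 103 + 1.2816 × σ
σ = (132.35 - 103) / 1.2816
σ = 29.35 / 1.2816
σ = 22.9019

Verification: μ + z × σ = 103 + 1.2816 × 22.9019 = 132.35 ✓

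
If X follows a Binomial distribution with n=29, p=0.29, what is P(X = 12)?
0.054363

We have X ~ Binomial(n=29, p=0.29).

For a Binomial distribution, the PMF gives us the probability of each outcome.

Using the PMF formula:
P(X = 12) = 0.054363

Rounded to 4 decimal places: 0.0544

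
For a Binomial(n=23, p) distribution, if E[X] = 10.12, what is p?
p = 0.44

For a Binomial(n, p) distribution:
E[X] = n × p

Given n = 23 and E[X] = 10.12:
10.12 = 23 × p
p = 10.12 / 23 = 0.44

Verification: Binomial(23, 0.44) has E[X] = 10.12 ✓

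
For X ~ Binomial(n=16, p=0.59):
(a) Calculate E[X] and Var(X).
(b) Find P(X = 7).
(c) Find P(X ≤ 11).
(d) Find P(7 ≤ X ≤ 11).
(a) E[X] = 9.4400, Var(X) = 3.8704
(b) P(X = 7) = 0.093206
(c) P(X ≤ 11) = 0.852877
(d) P(7 ≤ X ≤ 11) = 0.784138

We have X ~ Binomial(n=16, p=0.59).

(a) Moments:
E[X] = 9.4400
Var(X) = 3.8704
σ = √Var(X) = 1.9673

(b) Point probability using PMF:
P(X = 7) = 0.093206

(c) Cumulative probability using CDF:
P(X ≤ 11) = F(11) = 0.852877

(d) Range probability:
P(7 ≤ X ≤ 11) = P(X ≤ 11) - P(X ≤ 6)
                   = F(11) - F(6)
                   = 0.852877 - 0.068739
                   = 0.784138

This means approximately 78.4% of outcomes fall in the interval [7, 11].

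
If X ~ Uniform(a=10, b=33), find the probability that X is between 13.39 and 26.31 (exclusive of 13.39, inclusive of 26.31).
0.561739

We have X ~ Uniform(a=10, b=33).

To find P(13.39 < X ≤ 26.31), we use:
P(13.39 < X ≤ 26.31) = P(X ≤ 26.31) - P(X ≤ 13.39)
                 = F(26.31) - F(13.39)
                 = 0.709130 - 0.147391
                 = 0.561739

So there's approximately a 56.2% chance that X falls in this range.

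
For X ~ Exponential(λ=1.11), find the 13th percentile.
0.1255

We have X ~ Exponential(λ=1.11).

We want to find x such that P(X ≤ x) = 0.13.

This is the 13th percentile, which means 13% of values fall below this point.

Using the inverse CDF (quantile function):
x = F⁻¹(0.13) = 0.1255

Verification: P(X ≤ 0.1255) = 0.13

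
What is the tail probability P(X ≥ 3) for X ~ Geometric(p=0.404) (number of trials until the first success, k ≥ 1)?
0.355216

We have X ~ Geometric(p=0.404) (number of trials until the first success, k ≥ 1).

For discrete distributions, P(X ≥ 3) = 1 - P(X ≤ 2).

P(X ≤ 2) = 0.644784
P(X ≥ 3) = 1 - 0.644784 = 0.355216

So there's approximately a 35.5% chance that X is at least 3.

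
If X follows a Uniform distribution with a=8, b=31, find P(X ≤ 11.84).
0.166957

We have X ~ Uniform(a=8, b=31).

The CDF gives us P(X ≤ k).

Using the CDF:
P(X ≤ 11.84) = 0.166957

This means there's approximately a 16.7% chance that X is at most 11.84.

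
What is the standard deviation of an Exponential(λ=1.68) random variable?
0.5952

We have X ~ Exponential(λ=1.68).

For an Exponential distribution with λ=1.68:
σ = √Var(X) = 0.5952

The standard deviation is the square root of the variance.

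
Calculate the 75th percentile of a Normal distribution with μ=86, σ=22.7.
101.3109

We have X ~ Normal(μ=86, σ=22.7).

We want to find x such that P(X ≤ x) = 0.75.

This is the 75th percentile, which means 75% of values fall below this point.

Using the inverse CDF (quantile function):
x = F⁻¹(0.75) = 101.3109

Verification: P(X ≤ 101.3109) = 0.75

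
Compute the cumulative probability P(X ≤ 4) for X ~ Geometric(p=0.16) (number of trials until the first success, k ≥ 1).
0.502129

We have X ~ Geometric(p=0.16) (number of trials until the first success, k ≥ 1).

The CDF gives us P(X ≤ k).

Using the CDF:
P(X ≤ 4) = 0.502129

This means there's approximately a 50.2% chance that X is at most 4.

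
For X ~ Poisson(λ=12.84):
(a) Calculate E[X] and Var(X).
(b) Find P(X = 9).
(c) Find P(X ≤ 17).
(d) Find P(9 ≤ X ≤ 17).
(a) E[X] = 12.8400, Var(X) = 12.8400
(b) P(X = 9) = 0.069340
(c) P(X ≤ 17) = 0.899044
(d) P(9 ≤ X ≤ 17) = 0.791741

We have X ~ Poisson(λ=12.84).

(a) Moments:
E[X] = 12.8400
Var(X) = 12.8400
σ = √Var(X) = 3.5833

(b) Point probability using PMF:
P(X = 9) = 0.069340

(c) Cumulative probability using CDF:
P(X ≤ 17) = F(17) = 0.899044

(d) Range probability:
P(9 ≤ X ≤ 17) = P(X ≤ 17) - P(X ≤ 8)
                   = F(17) - F(8)
                   = 0.899044 - 0.107303
                   = 0.791741

This means approximately 79.2% of outcomes fall in the interval [9, 17].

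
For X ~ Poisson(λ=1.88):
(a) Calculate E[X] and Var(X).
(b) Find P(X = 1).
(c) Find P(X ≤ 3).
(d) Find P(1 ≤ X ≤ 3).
(a) E[X] = 1.8800, Var(X) = 1.8800
(b) P(X = 1) = 0.286869
(c) P(X ≤ 3) = 0.878102
(d) P(1 ≤ X ≤ 3) = 0.725512

We have X ~ Poisson(λ=1.88).

(a) Moments:
E[X] = 1.8800
Var(X) = 1.8800
σ = √Var(X) = 1.3711

(b) Point probability using PMF:
P(X = 1) = 0.286869

(c) Cumulative probability using CDF:
P(X ≤ 3) = F(3) = 0.878102

(d) Range probability:
P(1 ≤ X ≤ 3) = P(X ≤ 3) - P(X ≤ 0)
                   = F(3) - F(0)
                   = 0.878102 - 0.152590
                   = 0.725512

This means approximately 72.6% of outcomes fall in the interval [1, 3].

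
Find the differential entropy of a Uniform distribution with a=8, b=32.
3.1781 nats

We have X ~ Uniform(a=8, b=32).

The differential entropy measures the uncertainty or information content of the distribution.

For a Uniform distribution with a=8, b=32:
h(X) = 3.1781 nats

(In bits, this would be 4.5850 bits.)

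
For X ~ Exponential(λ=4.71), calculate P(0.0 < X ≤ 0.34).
0.798386

We have X ~ Exponential(λ=4.71).

To find P(0.0 < X ≤ 0.34), we use:
P(0.0 < X ≤ 0.34) = P(X ≤ 0.34) - P(X ≤ 0.0)
                 = F(0.34) - F(0.0)
                 = 0.798386 - 0.000000
                 = 0.798386

So there's approximately a 79.8% chance that X falls in this range.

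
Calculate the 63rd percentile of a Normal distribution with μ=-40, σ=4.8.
-38.4071

We have X ~ Normal(μ=-40, σ=4.8).

We want to find x such that P(X ≤ x) = 0.63.

This is the 63rd percentile, which means 63% of values fall below this point.

Using the inverse CDF (quantile function):
x = F⁻¹(0.63) = -38.4071

Verification: P(X ≤ -38.4071) = 0.63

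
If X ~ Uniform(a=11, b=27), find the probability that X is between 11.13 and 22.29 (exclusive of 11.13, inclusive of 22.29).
0.697500

We have X ~ Uniform(a=11, b=27).

To find P(11.13 < X ≤ 22.29), we use:
P(11.13 < X ≤ 22.29) = P(X ≤ 22.29) - P(X ≤ 11.13)
                 = F(22.29) - F(11.13)
                 = 0.705625 - 0.008125
                 = 0.697500

So there's approximately a 69.7% chance that X falls in this range.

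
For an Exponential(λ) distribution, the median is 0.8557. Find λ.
λ = 0.8100

For X ~ Exponential(λ), the CDF is F(x) = 1 - e^(-λx).
The median m satisfies F(m) = 0.5:
1 - e^(-λm) = 0.5
e^(-λm) = 0.5
λm = ln(2)
m = ln(2) / λ

Given m = 0.8557:
λ = ln(2) / 0.8557 = 0.693147 / 0.8557 = 0.8100

Verification: ln(2) / 0.8100 = 0.8557 ✓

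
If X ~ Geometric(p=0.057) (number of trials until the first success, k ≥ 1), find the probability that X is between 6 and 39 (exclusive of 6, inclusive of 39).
0.601805

We have X ~ Geometric(p=0.057) (number of trials until the first success, k ≥ 1).

To find P(6 < X ≤ 39), we use:
P(6 < X ≤ 39) = P(X ≤ 39) - P(X ≤ 6)
                 = F(39) - F(6)
                 = 0.898619 - 0.296814
                 = 0.601805

So there's approximately a 60.2% chance that X falls in this range.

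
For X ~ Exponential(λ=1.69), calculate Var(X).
0.3501

We have X ~ Exponential(λ=1.69).

For an Exponential distribution with λ=1.69:
Var(X) = 0.3501

The variance measures the spread of the distribution around the mean.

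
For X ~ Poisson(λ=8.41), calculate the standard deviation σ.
2.9000

We have X ~ Poisson(λ=8.41).

For a Poisson distribution with λ=8.41:
σ = √Var(X) = 2.9000

The standard deviation is the square root of the variance.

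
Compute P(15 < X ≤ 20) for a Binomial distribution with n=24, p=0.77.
0.757252

We have X ~ Binomial(n=24, p=0.77).

To find P(15 < X ≤ 20), we use:
P(15 < X ≤ 20) = P(X ≤ 20) - P(X ≤ 15)
                 = F(20) - F(15)
                 = 0.836328 - 0.079075
                 = 0.757252

So there's approximately a 75.7% chance that X falls in this range.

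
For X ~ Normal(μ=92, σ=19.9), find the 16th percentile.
72.2103

We have X ~ Normal(μ=92, σ=19.9).

We want to find x such that P(X ≤ x) = 0.16.

This is the 16th percentile, which means 16% of values fall below this point.

Using the inverse CDF (quantile function):
x = F⁻¹(0.16) = 72.2103

Verification: P(X ≤ 72.2103) = 0.16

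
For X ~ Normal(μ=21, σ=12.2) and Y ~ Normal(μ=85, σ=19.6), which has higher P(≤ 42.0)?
X has higher probability (P(X ≤ 42.0) = 0.9574 > P(Y ≤ 42.0) = 0.0141)

Compute P(≤ 42.0) for each distribution:

X ~ Normal(μ=21, σ=12.2):
P(X ≤ 42.0) = 0.9574

Y ~ Normal(μ=85, σ=19.6):
P(Y ≤ 42.0) = 0.0141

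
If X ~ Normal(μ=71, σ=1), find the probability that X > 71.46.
0.322758

We have X ~ Normal(μ=71, σ=1).

P(X > 71.46) = 1 - P(X ≤ 71.46)
                = 1 - F(71.46)
                = 1 - 0.677242
                = 0.322758

So there's approximately a 32.3% chance that X exceeds 71.46.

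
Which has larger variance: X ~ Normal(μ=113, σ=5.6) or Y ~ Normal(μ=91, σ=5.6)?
They have equal variance (31.3600)

Compute the variance for each distribution:

X ~ Normal(μ=113, σ=5.6):
Var(X) = 31.3600

Y ~ Normal(μ=91, σ=5.6):
Var(Y) = 31.3600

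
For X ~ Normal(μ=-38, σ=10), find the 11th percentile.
-50.2653

We have X ~ Normal(μ=-38, σ=10).

We want to find x such that P(X ≤ x) = 0.11.

This is the 11th percentile, which means 11% of values fall below this point.

Using the inverse CDF (quantile function):
x = F⁻¹(0.11) = -50.2653

Verification: P(X ≤ -50.2653) = 0.11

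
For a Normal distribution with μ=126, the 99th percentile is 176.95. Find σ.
σ = 21.9013

For X ~ Normal(μ, σ), the p-th percentile satisfies x = μ + z_p × σ,
where z_p = Φ⁻¹(p) is the standard normal quantile.

Step 1: z_{0.99} = Φ⁻¹(0.99) = 2.3263

Step 2: Solve for σ:
176.95 = 126 + 2.3263 × σ
σ = (176.95 - 126) / 2.3263
σ = 50.95 / 2.3263
σ = 21.9013

Verification: μ + z × σ = 126 + 2.3263 × 21.9013 = 176.95 ✓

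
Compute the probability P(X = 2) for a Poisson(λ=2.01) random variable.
0.270664

We have X ~ Poisson(λ=2.01).

For a Poisson distribution, the PMF gives us the probability of each outcome.

Using the PMF formula:
P(X = 2) = 0.270664

Rounded to 4 decimal places: 0.2707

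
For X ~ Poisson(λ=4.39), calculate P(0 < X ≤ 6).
0.832480

We have X ~ Poisson(λ=4.39).

To find P(0 < X ≤ 6), we use:
P(0 < X ≤ 6) = P(X ≤ 6) - P(X ≤ 0)
                 = F(6) - F(0)
                 = 0.844880 - 0.012401
                 = 0.832480

So there's approximately a 83.2% chance that X falls in this range.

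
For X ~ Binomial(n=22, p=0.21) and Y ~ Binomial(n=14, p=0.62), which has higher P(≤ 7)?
X has higher probability (P(X ≤ 7) = 0.9282 > P(Y ≤ 7) = 0.2545)

Compute P(≤ 7) for each distribution:

X ~ Binomial(n=22, p=0.21):
P(X ≤ 7) = 0.9282

Y ~ Binomial(n=14, p=0.62):
P(Y ≤ 7) = 0.2545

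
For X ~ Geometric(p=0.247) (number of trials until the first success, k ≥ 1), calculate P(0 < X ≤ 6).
0.817707

We have X ~ Geometric(p=0.247) (number of trials until the first success, k ≥ 1).

To find P(0 < X ≤ 6), we use:
P(0 < X ≤ 6) = P(X ≤ 6) - P(X ≤ 0)
                 = F(6) - F(0)
                 = 0.817707 - 0.000000
                 = 0.817707

So there's approximately a 81.8% chance that X falls in this range.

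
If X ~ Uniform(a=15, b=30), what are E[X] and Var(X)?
E[X] = 22.5000, Var(X) = 18.7500

We have X ~ Uniform(a=15, b=30).

For a Uniform distribution with a=15, b=30:

Expected value:
E[X] = 22.5000

Variance:
Var(X) = 18.7500

Standard deviation:
σ = √Var(X) = 4.3301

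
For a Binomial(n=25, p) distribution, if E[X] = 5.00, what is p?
p = 0.2

For a Binomial(n, p) distribution:
E[X] = n × p

Given n = 25 and E[X] = 5.00:
5.00 = 25 × p
p = 5.00 / 25 = 0.2

Verification: Binomial(25, 0.2) has E[X] = 5.00 ✓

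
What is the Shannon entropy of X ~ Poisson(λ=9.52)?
2.5363 nats

We have X ~ Poisson(λ=9.52).

The Shannon entropy measures the uncertainty or information content of the distribution.

For a Poisson distribution with λ=9.52:
H(X) = 2.5363 nats

(In bits, this would be 3.6592 bits.)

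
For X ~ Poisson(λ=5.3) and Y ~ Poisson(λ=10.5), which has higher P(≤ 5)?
X has higher probability (P(X ≤ 5) = 0.5635 > P(Y ≤ 5) = 0.0504)

Compute P(≤ 5) for each distribution:

X ~ Poisson(λ=5.3):
P(X ≤ 5) = 0.5635

Y ~ Poisson(λ=10.5):
P(Y ≤ 5) = 0.0504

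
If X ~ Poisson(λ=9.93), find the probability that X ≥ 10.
0.533283

We have X ~ Poisson(λ=9.93).

For discrete distributions, P(X ≥ 10) = 1 - P(X ≤ 9).

P(X ≤ 9) = 0.466717
P(X ≥ 10) = 1 - 0.466717 = 0.533283

So there's approximately a 53.3% chance that X is at least 10.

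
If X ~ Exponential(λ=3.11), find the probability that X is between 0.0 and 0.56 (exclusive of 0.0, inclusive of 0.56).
0.824760

We have X ~ Exponential(λ=3.11).

To find P(0.0 < X ≤ 0.56), we use:
P(0.0 < X ≤ 0.56) = P(X ≤ 0.56) - P(X ≤ 0.0)
                 = F(0.56) - F(0.0)
                 = 0.824760 - 0.000000
                 = 0.824760

So there's approximately a 82.5% chance that X falls in this range.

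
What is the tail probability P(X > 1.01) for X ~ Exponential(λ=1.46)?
0.228870

We have X ~ Exponential(λ=1.46).

P(X > 1.01) = 1 - P(X ≤ 1.01)
                = 1 - F(1.01)
                = 1 - 0.771130
                = 0.228870

So there's approximately a 22.9% chance that X exceeds 1.01.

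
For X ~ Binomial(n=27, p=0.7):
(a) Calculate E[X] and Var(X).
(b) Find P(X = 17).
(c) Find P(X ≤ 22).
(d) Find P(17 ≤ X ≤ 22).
(a) E[X] = 18.9000, Var(X) = 5.6700
(b) P(X = 17) = 0.115886
(c) P(X ≤ 22) = 0.940901
(d) P(17 ≤ X ≤ 22) = 0.784340

We have X ~ Binomial(n=27, p=0.7).

(a) Moments:
E[X] = 18.9000
Var(X) = 5.6700
σ = √Var(X) = 2.3812

(b) Point probability using PMF:
P(X = 17) = 0.115886

(c) Cumulative probability using CDF:
P(X ≤ 22) = F(22) = 0.940901

(d) Range probability:
P(17 ≤ X ≤ 22) = P(X ≤ 22) - P(X ≤ 16)
                   = F(22) - F(16)
                   = 0.940901 - 0.156562
                   = 0.784340

This means approximately 78.4% of outcomes fall in the interval [17, 22].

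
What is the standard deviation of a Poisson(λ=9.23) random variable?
3.0381

We have X ~ Poisson(λ=9.23).

For a Poisson distribution with λ=9.23:
σ = √Var(X) = 3.0381

The standard deviation is the square root of the variance.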